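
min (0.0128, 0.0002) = 0.0002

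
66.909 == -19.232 False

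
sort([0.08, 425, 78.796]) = [0.08, 78.796, 425]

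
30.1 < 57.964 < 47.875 False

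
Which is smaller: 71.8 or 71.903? 71.8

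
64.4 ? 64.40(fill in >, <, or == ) ==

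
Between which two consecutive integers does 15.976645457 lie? 15 and 16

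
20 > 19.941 True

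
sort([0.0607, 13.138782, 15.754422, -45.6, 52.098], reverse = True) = [52.098, 15.754422, 13.138782, 0.0607, -45.6]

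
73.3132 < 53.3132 False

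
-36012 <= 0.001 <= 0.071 True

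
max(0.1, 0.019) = 0.1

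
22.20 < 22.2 False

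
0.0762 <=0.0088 False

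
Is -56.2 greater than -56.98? Yes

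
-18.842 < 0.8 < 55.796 True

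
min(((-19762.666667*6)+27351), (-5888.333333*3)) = -91225.000002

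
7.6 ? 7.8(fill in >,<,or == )<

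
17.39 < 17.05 False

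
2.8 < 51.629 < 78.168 True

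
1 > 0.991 True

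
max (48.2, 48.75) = 48.75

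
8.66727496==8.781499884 False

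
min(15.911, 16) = 15.911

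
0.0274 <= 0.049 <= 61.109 True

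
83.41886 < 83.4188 False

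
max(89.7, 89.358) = 89.7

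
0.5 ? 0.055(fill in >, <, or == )>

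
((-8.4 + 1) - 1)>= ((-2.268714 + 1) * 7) True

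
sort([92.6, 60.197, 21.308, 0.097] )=[0.097, 21.308, 60.197, 92.6]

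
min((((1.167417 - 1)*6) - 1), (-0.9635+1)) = 0.004502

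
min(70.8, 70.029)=70.029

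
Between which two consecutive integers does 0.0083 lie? 0 and 1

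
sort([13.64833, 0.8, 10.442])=[0.8, 10.442, 13.64833]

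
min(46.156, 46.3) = 46.156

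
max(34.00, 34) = 34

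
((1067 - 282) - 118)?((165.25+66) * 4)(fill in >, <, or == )<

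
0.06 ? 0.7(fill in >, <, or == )<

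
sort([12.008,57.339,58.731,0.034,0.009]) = [0.009,0.034,12.008,57.339,58.731]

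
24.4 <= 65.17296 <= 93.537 True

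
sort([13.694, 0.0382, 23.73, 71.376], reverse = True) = [71.376, 23.73, 13.694, 0.0382]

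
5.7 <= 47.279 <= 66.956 True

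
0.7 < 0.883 True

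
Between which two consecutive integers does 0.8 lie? 0 and 1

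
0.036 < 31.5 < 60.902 True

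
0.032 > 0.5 False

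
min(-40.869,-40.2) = -40.869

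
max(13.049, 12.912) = 13.049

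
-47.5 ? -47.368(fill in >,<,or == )<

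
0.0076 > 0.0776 False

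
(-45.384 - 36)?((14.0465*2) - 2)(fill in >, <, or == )<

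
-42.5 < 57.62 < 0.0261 False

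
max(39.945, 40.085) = 40.085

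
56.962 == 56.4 False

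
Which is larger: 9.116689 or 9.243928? 9.243928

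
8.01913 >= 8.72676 False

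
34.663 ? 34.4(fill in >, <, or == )>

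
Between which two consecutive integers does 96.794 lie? 96 and 97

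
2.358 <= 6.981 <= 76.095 True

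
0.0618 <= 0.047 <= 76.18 False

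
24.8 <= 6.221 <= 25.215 False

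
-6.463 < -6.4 True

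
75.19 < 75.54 True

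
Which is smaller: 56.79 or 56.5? 56.5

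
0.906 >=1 False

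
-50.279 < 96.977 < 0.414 False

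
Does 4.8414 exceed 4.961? No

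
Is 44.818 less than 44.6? No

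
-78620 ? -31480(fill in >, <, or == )<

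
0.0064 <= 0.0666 True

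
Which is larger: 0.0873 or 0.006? 0.0873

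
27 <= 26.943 False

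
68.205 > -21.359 True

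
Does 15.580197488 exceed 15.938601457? No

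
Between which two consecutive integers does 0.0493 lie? 0 and 1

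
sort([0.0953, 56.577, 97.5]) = [0.0953, 56.577, 97.5]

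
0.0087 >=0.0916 False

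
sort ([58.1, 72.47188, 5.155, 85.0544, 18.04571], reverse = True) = [85.0544, 72.47188, 58.1, 18.04571, 5.155]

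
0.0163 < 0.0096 False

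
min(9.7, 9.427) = 9.427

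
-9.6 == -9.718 False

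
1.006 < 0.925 False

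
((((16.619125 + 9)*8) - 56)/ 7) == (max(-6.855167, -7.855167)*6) False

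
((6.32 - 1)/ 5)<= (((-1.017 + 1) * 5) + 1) False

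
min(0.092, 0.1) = 0.092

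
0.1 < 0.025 False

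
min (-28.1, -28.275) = -28.275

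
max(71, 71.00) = 71.00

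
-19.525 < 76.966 True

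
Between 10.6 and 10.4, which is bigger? 10.6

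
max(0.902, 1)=1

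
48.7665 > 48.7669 False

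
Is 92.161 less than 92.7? Yes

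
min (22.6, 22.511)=22.511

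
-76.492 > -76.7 True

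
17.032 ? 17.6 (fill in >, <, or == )<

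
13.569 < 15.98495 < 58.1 True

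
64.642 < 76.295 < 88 True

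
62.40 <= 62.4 True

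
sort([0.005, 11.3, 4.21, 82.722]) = [0.005, 4.21, 11.3, 82.722]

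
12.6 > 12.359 True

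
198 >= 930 False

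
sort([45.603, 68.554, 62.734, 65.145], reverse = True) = [68.554, 65.145, 62.734, 45.603]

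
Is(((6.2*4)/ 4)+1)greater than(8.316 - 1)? No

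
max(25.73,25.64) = 25.73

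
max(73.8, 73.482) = 73.8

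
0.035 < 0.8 True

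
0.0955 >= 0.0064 True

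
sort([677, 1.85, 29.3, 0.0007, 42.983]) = [0.0007, 1.85, 29.3, 42.983, 677]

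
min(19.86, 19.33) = 19.33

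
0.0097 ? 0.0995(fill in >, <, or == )<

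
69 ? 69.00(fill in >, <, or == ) ==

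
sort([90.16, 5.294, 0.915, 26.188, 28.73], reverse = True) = [90.16, 28.73, 26.188, 5.294, 0.915]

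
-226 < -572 False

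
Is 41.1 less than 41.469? Yes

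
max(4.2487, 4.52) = 4.52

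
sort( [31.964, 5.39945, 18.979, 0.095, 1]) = [0.095, 1, 5.39945, 18.979, 31.964]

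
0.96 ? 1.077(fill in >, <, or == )<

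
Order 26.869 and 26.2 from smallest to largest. 26.2, 26.869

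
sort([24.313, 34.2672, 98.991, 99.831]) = [24.313, 34.2672, 98.991, 99.831]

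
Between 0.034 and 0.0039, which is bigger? 0.034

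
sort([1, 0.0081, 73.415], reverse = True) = [73.415, 1, 0.0081]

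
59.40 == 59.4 True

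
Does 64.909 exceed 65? No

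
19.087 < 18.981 False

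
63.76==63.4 False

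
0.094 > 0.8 False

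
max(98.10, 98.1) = 98.1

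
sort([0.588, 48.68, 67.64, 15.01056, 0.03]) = [0.03, 0.588, 15.01056, 48.68, 67.64]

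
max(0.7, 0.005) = 0.7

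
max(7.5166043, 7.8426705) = 7.8426705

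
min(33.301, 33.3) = 33.3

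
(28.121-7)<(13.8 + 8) True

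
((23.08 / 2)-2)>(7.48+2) True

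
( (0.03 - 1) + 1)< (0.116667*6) True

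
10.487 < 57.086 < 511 True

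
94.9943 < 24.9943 False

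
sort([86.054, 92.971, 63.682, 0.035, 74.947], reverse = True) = [92.971, 86.054, 74.947, 63.682, 0.035]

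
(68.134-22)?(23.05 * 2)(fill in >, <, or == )>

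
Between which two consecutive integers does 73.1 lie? 73 and 74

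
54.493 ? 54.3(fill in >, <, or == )>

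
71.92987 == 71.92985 False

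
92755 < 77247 False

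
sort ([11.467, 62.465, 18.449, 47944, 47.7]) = [11.467, 18.449, 47.7, 62.465, 47944]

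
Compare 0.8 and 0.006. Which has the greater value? 0.8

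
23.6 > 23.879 False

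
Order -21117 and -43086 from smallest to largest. -43086, -21117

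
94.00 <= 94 True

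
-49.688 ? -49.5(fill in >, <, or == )<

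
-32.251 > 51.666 False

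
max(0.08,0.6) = 0.6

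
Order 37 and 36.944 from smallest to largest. 36.944, 37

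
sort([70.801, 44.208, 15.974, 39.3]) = [15.974, 39.3, 44.208, 70.801]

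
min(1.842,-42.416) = -42.416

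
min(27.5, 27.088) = 27.088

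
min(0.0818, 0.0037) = 0.0037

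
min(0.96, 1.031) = 0.96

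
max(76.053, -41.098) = 76.053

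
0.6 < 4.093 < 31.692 True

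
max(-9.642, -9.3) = -9.3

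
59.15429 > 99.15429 False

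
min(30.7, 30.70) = 30.7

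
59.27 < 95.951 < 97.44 True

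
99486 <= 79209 False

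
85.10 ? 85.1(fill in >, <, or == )==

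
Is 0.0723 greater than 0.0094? Yes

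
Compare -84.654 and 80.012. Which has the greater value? 80.012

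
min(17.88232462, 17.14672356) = 17.14672356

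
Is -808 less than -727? Yes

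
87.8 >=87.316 True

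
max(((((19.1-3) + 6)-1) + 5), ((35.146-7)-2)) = 26.146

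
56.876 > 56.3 True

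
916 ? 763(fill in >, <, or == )>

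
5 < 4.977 False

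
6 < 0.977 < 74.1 False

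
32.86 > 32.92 False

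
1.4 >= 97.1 False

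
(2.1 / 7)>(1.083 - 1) True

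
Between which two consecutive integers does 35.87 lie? 35 and 36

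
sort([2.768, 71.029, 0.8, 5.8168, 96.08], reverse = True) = [96.08, 71.029, 5.8168, 2.768, 0.8]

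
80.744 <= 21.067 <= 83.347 False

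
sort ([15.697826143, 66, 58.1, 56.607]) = [15.697826143, 56.607, 58.1, 66]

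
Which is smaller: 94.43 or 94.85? 94.43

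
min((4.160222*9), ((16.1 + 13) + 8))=37.1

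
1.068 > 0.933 True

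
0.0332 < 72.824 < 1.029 False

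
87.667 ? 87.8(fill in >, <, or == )<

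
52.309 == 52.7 False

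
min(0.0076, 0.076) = 0.0076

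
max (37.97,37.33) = 37.97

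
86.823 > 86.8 True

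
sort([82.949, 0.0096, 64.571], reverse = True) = [82.949, 64.571, 0.0096]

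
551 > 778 False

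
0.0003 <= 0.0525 True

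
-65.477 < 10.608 True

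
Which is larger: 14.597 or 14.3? 14.597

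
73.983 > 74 False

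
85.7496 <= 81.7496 False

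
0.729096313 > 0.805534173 False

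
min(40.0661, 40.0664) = 40.0661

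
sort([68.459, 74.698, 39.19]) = [39.19, 68.459, 74.698]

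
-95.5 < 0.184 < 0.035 False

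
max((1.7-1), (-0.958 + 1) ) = 0.7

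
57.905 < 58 True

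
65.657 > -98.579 True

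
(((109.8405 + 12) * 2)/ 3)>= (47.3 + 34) False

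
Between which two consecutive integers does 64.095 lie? 64 and 65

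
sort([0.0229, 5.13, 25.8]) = [0.0229, 5.13, 25.8]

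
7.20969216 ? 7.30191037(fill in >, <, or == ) <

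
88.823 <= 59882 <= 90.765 False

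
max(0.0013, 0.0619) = 0.0619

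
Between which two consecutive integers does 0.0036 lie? 0 and 1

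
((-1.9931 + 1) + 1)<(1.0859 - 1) True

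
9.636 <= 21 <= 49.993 True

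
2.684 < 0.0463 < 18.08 False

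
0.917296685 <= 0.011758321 False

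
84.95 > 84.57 True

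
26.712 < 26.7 False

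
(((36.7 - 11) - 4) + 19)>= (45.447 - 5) True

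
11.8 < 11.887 True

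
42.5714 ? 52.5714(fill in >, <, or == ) <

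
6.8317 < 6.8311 False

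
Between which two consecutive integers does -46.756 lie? -47 and -46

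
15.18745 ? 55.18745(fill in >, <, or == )<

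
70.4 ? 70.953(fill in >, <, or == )<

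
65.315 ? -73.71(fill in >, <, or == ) >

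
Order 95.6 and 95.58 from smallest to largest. 95.58, 95.6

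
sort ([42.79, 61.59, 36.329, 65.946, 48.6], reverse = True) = [65.946, 61.59, 48.6, 42.79, 36.329]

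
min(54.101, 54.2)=54.101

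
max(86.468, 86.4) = 86.468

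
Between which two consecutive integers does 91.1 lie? 91 and 92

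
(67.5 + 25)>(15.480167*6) False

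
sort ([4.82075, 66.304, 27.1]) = [4.82075, 27.1, 66.304]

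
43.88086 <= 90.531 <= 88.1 False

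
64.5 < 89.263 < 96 True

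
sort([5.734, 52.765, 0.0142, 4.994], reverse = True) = [52.765, 5.734, 4.994, 0.0142]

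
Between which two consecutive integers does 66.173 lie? 66 and 67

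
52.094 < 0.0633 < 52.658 False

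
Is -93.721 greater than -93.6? No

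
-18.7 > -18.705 True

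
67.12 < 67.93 True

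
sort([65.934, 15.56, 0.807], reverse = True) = [65.934, 15.56, 0.807]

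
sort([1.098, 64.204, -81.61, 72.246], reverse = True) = [72.246, 64.204, 1.098, -81.61]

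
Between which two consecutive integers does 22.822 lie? 22 and 23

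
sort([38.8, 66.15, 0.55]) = [0.55, 38.8, 66.15]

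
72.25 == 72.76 False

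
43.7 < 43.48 False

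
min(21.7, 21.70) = 21.7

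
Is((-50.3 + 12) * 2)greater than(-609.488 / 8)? No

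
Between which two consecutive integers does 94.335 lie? 94 and 95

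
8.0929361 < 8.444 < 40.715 True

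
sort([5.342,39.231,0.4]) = [0.4,5.342,39.231]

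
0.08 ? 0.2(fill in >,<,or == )<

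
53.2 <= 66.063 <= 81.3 True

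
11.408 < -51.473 False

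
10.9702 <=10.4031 False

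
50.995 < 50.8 False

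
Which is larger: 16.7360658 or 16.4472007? 16.7360658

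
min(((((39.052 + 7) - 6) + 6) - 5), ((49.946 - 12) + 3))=40.946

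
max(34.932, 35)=35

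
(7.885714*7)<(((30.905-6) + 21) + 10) True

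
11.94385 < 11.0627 False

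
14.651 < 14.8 True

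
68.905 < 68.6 False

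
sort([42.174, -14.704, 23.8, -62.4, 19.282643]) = [-62.4, -14.704, 19.282643, 23.8, 42.174]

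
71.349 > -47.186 True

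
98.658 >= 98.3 True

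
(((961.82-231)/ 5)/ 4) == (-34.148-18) False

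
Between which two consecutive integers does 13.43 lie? 13 and 14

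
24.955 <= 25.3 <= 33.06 True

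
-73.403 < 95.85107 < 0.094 False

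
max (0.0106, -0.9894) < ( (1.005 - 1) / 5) False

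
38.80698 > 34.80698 True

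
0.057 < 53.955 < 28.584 False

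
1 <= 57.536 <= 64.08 True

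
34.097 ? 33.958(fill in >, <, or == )>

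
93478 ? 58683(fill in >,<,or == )>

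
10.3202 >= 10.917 False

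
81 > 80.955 True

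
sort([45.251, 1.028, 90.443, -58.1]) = [-58.1, 1.028, 45.251, 90.443]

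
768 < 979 True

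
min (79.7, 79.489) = 79.489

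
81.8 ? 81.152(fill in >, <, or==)>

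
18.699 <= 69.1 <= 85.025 True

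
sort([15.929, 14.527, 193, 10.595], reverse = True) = [193, 15.929, 14.527, 10.595]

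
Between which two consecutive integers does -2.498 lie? -3 and -2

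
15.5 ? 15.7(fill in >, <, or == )<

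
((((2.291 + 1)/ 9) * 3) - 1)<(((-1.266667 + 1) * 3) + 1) True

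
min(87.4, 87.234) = 87.234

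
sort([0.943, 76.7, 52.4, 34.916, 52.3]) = [0.943, 34.916, 52.3, 52.4, 76.7]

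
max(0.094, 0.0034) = 0.094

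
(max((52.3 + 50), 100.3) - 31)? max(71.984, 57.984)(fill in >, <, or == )<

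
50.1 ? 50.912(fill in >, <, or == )<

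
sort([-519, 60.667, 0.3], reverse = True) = [60.667, 0.3, -519]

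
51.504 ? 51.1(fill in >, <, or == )>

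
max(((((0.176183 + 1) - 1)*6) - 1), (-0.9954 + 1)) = 0.057098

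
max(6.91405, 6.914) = 6.91405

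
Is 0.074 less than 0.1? Yes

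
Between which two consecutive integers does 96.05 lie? 96 and 97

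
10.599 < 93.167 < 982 True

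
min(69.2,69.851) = 69.2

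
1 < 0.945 False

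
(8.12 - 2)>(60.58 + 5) False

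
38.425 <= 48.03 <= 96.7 True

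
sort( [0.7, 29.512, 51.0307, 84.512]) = [0.7, 29.512, 51.0307, 84.512]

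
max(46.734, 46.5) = 46.734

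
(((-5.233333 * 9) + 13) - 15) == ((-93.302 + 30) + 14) False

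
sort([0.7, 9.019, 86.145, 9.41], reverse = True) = [86.145, 9.41, 9.019, 0.7]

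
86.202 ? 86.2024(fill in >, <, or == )<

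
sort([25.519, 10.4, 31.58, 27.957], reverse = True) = [31.58, 27.957, 25.519, 10.4]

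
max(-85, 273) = 273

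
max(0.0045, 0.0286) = 0.0286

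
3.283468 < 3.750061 True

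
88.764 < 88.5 False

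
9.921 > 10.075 False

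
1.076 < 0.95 False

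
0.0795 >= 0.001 True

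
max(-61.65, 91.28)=91.28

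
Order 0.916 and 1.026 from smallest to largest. 0.916, 1.026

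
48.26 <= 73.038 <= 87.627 True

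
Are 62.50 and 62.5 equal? Yes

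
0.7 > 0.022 True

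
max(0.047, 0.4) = 0.4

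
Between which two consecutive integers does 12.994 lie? 12 and 13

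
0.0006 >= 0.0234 False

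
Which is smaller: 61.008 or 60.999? 60.999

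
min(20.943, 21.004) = 20.943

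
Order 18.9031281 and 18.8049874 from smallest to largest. 18.8049874, 18.9031281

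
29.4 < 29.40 False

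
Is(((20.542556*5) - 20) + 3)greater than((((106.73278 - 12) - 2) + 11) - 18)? No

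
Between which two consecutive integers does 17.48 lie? 17 and 18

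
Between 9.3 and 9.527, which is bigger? 9.527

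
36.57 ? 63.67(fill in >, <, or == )<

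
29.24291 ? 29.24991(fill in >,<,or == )<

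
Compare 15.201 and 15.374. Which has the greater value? 15.374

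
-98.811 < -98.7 True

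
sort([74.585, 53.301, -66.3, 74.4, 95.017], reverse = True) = [95.017, 74.585, 74.4, 53.301, -66.3]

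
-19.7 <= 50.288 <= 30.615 False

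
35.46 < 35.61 True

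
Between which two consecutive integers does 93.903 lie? 93 and 94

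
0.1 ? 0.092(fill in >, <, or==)>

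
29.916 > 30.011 False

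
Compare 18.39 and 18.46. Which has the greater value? 18.46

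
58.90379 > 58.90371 True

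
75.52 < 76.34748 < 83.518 True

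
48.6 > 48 True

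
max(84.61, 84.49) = 84.61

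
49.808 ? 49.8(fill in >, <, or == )>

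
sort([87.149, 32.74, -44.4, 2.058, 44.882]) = [-44.4, 2.058, 32.74, 44.882, 87.149]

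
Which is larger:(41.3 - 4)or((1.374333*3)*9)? (41.3 - 4)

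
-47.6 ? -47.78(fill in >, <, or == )>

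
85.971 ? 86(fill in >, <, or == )<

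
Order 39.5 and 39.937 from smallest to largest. 39.5, 39.937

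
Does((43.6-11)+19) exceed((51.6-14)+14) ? No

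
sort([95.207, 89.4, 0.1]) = [0.1, 89.4, 95.207]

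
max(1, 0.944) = 1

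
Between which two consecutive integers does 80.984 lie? 80 and 81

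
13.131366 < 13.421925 True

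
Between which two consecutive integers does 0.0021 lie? 0 and 1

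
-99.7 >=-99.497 False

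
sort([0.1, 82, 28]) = [0.1, 28, 82]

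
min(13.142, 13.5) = 13.142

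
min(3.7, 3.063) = 3.063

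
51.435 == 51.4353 False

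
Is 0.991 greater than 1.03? No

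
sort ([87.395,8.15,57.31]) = [8.15,57.31,87.395]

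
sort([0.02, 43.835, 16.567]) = [0.02, 16.567, 43.835]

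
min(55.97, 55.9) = 55.9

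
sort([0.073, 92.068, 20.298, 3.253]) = [0.073, 3.253, 20.298, 92.068]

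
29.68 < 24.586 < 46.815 False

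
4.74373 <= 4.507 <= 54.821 False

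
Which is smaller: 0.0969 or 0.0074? 0.0074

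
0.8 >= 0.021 True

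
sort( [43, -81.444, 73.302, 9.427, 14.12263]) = [-81.444, 9.427, 14.12263, 43, 73.302]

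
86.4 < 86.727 True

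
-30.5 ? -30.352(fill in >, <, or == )<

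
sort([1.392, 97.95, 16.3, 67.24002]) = [1.392, 16.3, 67.24002, 97.95]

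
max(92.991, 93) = 93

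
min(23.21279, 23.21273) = 23.21273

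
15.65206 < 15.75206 True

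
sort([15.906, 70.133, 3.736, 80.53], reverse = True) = [80.53, 70.133, 15.906, 3.736]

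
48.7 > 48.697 True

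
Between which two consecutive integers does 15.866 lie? 15 and 16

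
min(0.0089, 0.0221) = 0.0089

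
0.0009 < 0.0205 True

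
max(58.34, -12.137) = 58.34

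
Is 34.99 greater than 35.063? No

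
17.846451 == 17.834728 False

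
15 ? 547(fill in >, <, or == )<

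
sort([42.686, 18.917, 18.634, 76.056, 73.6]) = [18.634, 18.917, 42.686, 73.6, 76.056]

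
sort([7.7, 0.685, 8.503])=[0.685, 7.7, 8.503]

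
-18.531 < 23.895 True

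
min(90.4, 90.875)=90.4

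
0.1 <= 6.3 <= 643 True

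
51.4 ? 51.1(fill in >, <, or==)>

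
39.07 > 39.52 False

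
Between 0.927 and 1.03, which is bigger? 1.03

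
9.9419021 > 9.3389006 True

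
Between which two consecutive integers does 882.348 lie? 882 and 883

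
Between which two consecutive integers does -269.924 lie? -270 and -269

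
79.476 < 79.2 False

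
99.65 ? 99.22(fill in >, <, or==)>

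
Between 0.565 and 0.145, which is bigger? 0.565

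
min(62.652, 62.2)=62.2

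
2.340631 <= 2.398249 True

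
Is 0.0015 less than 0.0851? Yes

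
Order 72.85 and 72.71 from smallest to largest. 72.71,72.85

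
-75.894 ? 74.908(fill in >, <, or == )<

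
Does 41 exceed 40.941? Yes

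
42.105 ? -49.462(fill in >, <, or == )>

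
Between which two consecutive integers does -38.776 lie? -39 and -38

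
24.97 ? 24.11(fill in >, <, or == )>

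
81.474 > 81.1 True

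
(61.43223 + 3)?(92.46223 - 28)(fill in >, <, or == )<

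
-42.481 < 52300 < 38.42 False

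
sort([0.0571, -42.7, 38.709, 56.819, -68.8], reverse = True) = [56.819, 38.709, 0.0571, -42.7, -68.8]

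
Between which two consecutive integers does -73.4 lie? -74 and -73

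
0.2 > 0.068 True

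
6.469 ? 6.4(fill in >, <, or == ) >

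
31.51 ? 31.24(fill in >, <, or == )>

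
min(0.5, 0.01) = 0.01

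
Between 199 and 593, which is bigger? 593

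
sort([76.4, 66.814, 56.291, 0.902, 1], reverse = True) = [76.4, 66.814, 56.291, 1, 0.902]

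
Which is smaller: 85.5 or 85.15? 85.15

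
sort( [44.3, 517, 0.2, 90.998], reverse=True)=[517, 90.998, 44.3, 0.2]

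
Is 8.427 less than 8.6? Yes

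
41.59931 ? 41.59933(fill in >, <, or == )<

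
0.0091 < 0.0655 True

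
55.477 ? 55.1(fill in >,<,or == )>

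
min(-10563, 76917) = -10563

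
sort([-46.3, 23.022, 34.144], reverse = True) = [34.144, 23.022, -46.3]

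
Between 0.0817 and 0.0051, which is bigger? 0.0817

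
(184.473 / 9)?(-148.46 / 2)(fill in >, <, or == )>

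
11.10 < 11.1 False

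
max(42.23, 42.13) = 42.23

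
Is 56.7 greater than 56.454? Yes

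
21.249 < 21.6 True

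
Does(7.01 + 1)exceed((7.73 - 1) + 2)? No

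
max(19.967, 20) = 20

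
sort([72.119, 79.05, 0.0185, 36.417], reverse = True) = [79.05, 72.119, 36.417, 0.0185]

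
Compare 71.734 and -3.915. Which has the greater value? 71.734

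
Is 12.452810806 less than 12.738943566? Yes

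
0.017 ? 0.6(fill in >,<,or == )<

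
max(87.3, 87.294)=87.3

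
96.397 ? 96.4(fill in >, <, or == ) <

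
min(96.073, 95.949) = 95.949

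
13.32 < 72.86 True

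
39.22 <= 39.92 True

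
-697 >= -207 False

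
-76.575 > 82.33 False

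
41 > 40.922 True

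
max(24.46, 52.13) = 52.13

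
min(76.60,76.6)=76.60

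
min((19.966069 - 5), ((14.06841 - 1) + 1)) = 14.06841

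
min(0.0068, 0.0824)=0.0068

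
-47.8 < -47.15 True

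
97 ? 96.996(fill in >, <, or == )>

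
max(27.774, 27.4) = 27.774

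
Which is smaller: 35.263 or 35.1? 35.1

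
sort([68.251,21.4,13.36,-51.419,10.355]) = [-51.419,10.355,13.36,21.4,68.251]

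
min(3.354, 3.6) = 3.354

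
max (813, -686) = 813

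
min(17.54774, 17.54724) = 17.54724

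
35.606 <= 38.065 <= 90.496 True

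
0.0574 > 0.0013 True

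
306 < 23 False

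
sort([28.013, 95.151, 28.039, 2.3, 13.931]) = [2.3, 13.931, 28.013, 28.039, 95.151]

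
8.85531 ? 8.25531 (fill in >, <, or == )>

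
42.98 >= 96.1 False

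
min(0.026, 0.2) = 0.026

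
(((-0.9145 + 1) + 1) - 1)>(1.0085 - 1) True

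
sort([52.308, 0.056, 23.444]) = [0.056, 23.444, 52.308]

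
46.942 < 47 True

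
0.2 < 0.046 False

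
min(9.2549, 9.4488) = 9.2549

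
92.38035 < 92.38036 True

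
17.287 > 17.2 True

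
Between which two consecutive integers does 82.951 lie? 82 and 83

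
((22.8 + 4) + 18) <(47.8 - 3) False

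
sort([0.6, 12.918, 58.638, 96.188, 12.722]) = [0.6, 12.722, 12.918, 58.638, 96.188]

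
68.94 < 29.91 False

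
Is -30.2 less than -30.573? No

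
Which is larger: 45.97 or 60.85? 60.85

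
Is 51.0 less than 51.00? No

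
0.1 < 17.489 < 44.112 True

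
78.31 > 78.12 True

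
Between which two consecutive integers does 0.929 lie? 0 and 1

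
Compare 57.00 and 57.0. They are equal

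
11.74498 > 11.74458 True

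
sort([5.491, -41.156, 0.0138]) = [-41.156, 0.0138, 5.491]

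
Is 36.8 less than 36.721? No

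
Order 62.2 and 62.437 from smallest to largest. 62.2, 62.437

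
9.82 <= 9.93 True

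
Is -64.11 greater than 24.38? No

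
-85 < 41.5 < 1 False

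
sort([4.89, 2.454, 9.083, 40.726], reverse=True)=[40.726, 9.083, 4.89, 2.454]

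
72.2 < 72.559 True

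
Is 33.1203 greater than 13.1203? Yes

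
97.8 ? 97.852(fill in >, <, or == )<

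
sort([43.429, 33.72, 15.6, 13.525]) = [13.525, 15.6, 33.72, 43.429]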